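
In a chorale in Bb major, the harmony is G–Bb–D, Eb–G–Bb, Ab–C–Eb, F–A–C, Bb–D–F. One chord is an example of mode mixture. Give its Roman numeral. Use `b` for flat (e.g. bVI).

bVII

Bb major has the diatonic set Bb, Cm, Dm, Eb, F, Gm, Adim. G–Bb–D = Gm, Eb–G–Bb = Eb, F–A–C = F and Bb–D–F = Bb all belong to that set. Ab–C–Eb is not: scale degree 7 in Bb major carries Adim (vii°). In Bb minor the chord on that degree is Ab, so here it functions as bVII, borrowed from the parallel minor.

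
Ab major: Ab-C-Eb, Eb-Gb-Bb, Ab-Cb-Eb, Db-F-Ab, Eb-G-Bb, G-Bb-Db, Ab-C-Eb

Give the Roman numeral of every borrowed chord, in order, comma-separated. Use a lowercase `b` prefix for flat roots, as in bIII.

Ab major has the diatonic set Ab, Bbm, Cm, Db, Eb, Fm, Gdim. Ab–C–Eb = Ab, Db–F–Ab = Db, Eb–G–Bb = Eb and G–Bb–Db = Gdim are all diatonic. Eb–Gb–Bb doesn't fit — on degree 5 Ab major would have Eb (V). Ebm is the degree-5 chord of Ab minor, so it is the borrowed v. Ab–Cb–Eb doesn't fit — on degree 1 Ab major would have Ab (I). Abm is the degree-1 chord of Ab minor, so it is the borrowed i.

v, i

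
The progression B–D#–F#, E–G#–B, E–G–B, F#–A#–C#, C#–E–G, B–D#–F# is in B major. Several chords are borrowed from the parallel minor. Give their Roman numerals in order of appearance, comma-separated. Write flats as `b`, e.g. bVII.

iv, ii°

The diatonic triads in B major are B, C#m, D#m, E, F#, G#m, A#dim. Of the given chords, B–D#–F# = B, E–G#–B = E and F#–A#–C# = F# are diatonic. But E–G–B is foreign: the diatonic IV on degree 4 is E, whereas Em comes from B minor. It is labeled iv. C#–E–G is not: scale degree 2 in B major carries C#m (ii). In B minor the chord on that degree is C#dim, so here it functions as ii°, borrowed from the parallel minor.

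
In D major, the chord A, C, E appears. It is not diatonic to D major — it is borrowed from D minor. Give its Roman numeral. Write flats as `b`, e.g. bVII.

v

The root A is the diatonic 5th degree of D major; the borrowing shows in the chord quality. Diatonically D major has A (V) on that degree; A–C–E is instead the minor chord native to D minor, so it takes the label v.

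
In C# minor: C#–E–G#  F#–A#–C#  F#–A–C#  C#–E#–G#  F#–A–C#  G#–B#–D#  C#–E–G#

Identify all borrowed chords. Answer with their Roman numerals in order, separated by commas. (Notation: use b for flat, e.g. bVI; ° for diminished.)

IV, I

In C# minor (with V from harmonic minor) the diatonic chords are C#m, D#dim, E, F#m, G#, A, B. Of the given chords, C#–E–G# = C#m, F#–A–C# = F#m and G#–B#–D# = G# are diatonic. But F#–A#–C# is foreign: the diatonic iv on degree 4 is F#m, whereas F# comes from C# major. It is labeled IV. But C#–E#–G# is foreign: the diatonic i on degree 1 is C#m, whereas C# comes from C# major. It is labeled I.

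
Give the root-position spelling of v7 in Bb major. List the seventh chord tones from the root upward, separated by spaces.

F Ab C Eb

The root, F, is scale degree 5 — the same note in Bb major and Bb minor; only the chord quality changes. Building the minor-seventh chord from the parallel minor on F: F–Ab–C–Eb.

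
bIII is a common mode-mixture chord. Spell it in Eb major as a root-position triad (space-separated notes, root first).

Gb Bb Db

bIII is built on the lowered scale degree 3. In Eb major degree 3 is G; lowered it becomes Gb. Stacking thirds in Eb minor on Gb gives Gb–Bb–Db.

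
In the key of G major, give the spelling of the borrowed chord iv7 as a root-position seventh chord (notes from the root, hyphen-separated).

C-Eb-G-Bb

iv7 is built on scale degree 4, which is C in both G major and its parallel. In G minor the chord on C is C–Eb–G–Bb.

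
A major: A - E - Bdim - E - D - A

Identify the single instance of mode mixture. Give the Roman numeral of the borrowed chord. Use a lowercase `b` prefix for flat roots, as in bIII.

In A major the diatonic chords are A, Bm, C#m, D, E, F#m, G#dim. A, E and D are all diatonic. Bdim (B–D–F) doesn't fit — on degree 2 A major would have Bm (ii). Bdim is the degree-2 chord of A minor, so it is the borrowed ii°.

ii°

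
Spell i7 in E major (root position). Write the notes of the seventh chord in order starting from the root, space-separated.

E G B D

The root, E, is scale degree 1 — the same note in E major and E minor; only the chord quality changes. Building the minor-seventh chord from the parallel minor on E: E–G–B–D.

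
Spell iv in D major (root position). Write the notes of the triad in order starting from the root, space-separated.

The root, G, is scale degree 4 — the same note in D major and D minor; only the chord quality changes. Stacking thirds in D minor on G gives G–Bb–D.

G Bb D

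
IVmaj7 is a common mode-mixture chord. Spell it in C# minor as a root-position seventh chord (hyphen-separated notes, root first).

F#-A#-C#-E#

IVmaj7 is built on scale degree 4, which is F# in both C# minor and its parallel. Stacking thirds in C# major on F# gives F#–A#–C#–E#.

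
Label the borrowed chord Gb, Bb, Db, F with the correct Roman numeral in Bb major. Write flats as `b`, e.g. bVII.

Gb is the lowered form of scale degree 6 in Bb major (the diatonic degree 6 is G). Gb–Bb–Db–F is a major-seventh chord — the form found in Bb minor, not the diatonic vi (Gm). Borrowed into Bb major it is written bVImaj7.

bVImaj7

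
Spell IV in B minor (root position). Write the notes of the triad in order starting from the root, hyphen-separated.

IV is built on scale degree 4, which is E in both B minor and its parallel. In B major the chord on E is E–G#–B.

E-G#-B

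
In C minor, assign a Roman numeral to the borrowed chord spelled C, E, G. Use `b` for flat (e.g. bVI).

I

C is scale degree 1 in C minor. C–E–G is a major chord — the form found in C major, not the diatonic i (Cm). Borrowed into C minor it is written I.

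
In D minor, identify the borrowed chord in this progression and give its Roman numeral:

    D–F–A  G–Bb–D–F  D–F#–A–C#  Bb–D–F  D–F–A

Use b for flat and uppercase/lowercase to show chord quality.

The diatonic triads in D minor (with V from harmonic minor) are Dm, Edim, F, Gm, A, Bb, C. D–F–A = Dm, G–Bb–D–F = Gm7 and Bb–D–F = Bb all belong to that set. D–F#–A–C# is not: scale degree 1 in D minor carries Dm (i). In D major the chord on that degree is Dmaj7, so here it functions as Imaj7, borrowed from the parallel major.

Imaj7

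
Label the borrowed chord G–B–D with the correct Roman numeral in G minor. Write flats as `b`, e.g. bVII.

I

G is scale degree 1 in G minor. The diatonic chord on degree 1 would be Gm (i), but G–B–D is the major chord from G major. As a borrowed chord it is labeled I.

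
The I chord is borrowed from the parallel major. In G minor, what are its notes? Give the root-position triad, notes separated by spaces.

The root, G, is scale degree 1 — the same note in G minor and G major; only the chord quality changes. Stacking thirds in G major on G gives G–B–D.

G B D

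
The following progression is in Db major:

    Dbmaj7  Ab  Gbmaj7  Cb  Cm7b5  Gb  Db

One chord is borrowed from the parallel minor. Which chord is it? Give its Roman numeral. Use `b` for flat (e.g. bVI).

bVII

The diatonic triads in Db major are Db, Ebm, Fm, Gb, Ab, Bbm, Cdim. Of the given chords, Dbmaj7, Ab, Gbmaj7, Cm7b5, Gb and Db are diatonic. Cb (Cb–Eb–Gb) is not: scale degree 7 in Db major carries Cdim (vii°). In Db minor the chord on that degree is Cb, so here it functions as bVII, borrowed from the parallel minor.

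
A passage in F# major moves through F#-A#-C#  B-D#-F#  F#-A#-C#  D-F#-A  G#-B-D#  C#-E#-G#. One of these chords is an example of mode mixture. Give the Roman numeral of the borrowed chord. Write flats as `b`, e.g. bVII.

bVI

In F# major the diatonic chords are F#, G#m, A#m, B, C#, D#m, E#dim. F#–A#–C# = F#, B–D#–F# = B, G#–B–D# = G#m and C#–E#–G# = C# are all diatonic. D–F#–A doesn't fit — on degree 6 F# major would have D#m (vi). D is the degree-6 chord of F# minor, so it is the borrowed bVI.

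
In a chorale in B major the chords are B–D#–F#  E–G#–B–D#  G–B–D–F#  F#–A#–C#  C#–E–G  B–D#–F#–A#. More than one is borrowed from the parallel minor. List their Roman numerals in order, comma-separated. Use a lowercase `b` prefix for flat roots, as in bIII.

bVImaj7, ii°

The diatonic triads in B major are B, C#m, D#m, E, F#, G#m, A#dim. B–D#–F# = B, E–G#–B–D# = Emaj7, F#–A#–C# = F# and B–D#–F#–A# = Bmaj7 are all diatonic. G–B–D–F# doesn't fit — on degree 6 B major would have G#m (vi). Gmaj7 is the degree-6 chord of B minor, so it is the borrowed bVImaj7. But C#–E–G is foreign: the diatonic ii on degree 2 is C#m, whereas C#dim comes from B minor. It is labeled ii°.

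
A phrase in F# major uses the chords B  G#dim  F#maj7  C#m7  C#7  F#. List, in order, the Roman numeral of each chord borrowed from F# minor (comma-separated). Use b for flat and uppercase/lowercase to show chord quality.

F# major has the diatonic set F#, G#m, A#m, B, C#, D#m, E#dim. B, F#maj7, C#7 and F# all belong to that set. But G#dim (G#–B–D) is foreign: the diatonic ii on degree 2 is G#m, whereas G#dim comes from F# minor. It is labeled ii°. C#m7 (C#–E–G#–B) is not: scale degree 5 in F# major carries C# (V). In F# minor the chord on that degree is C#m7, so here it functions as v7, borrowed from the parallel minor.

ii°, v7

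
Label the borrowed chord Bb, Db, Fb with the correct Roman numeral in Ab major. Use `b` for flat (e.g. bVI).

ii°

Bb is scale degree 2 in Ab major. Diatonically Ab major has Bbm (ii) on that degree; Bb–Db–Fb is instead the diminished chord native to Ab minor, so it takes the label ii°.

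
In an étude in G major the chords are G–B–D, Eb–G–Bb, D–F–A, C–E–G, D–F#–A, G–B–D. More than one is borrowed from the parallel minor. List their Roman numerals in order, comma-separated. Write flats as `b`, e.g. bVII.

bVI, v

G major has the diatonic set G, Am, Bm, C, D, Em, F#dim. G–B–D = G, C–E–G = C and D–F#–A = D all belong to that set. Eb–G–Bb doesn't fit — on degree 6 G major would have Em (vi). Eb is the degree-6 chord of G minor, so it is the borrowed bVI. But D–F–A is foreign: the diatonic V on degree 5 is D, whereas Dm comes from G minor. It is labeled v.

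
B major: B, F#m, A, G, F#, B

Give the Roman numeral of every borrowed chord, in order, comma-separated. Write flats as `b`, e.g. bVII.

v, bVII, bVI

B major has the diatonic set B, C#m, D#m, E, F#, G#m, A#dim. B and F# both belong to that set. F#m (F#–A–C#) doesn't fit — on degree 5 B major would have F# (V). F#m is the degree-5 chord of B minor, so it is the borrowed v. A (A–C#–E) doesn't fit — on degree 7 B major would have A#dim (vii°). A is the degree-7 chord of B minor, so it is the borrowed bVII. G (G–B–D) doesn't fit — on degree 6 B major would have G#m (vi). G is the degree-6 chord of B minor, so it is the borrowed bVI.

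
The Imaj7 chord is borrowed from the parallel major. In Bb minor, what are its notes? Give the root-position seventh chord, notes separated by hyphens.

Bb-D-F-A

Imaj7 is built on scale degree 1, which is Bb in both Bb minor and its parallel. Stacking thirds in Bb major on Bb gives Bb–D–F–A.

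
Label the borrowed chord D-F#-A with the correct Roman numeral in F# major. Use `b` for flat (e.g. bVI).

bVI

The root D is the lowered 6th scale degree — diatonically F# major has D# there. Diatonically F# major has D#m (vi) on that degree; D–F#–A is instead the major chord native to F# minor, so it takes the label bVI.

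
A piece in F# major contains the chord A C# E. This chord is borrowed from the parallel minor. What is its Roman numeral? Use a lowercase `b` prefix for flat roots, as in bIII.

The root A is the lowered 3rd scale degree — diatonically F# major has A# there. A–C#–E is a major chord — the form found in F# minor, not the diatonic iii (A#m). Borrowed into F# major it is written bIII.

bIII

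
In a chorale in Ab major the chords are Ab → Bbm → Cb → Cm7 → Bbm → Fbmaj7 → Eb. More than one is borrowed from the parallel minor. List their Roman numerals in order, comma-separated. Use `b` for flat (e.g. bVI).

Ab major has the diatonic set Ab, Bbm, Cm, Db, Eb, Fm, Gdim. Ab, Bbm, Cm7 and Eb all belong to that set. Cb (Cb–Eb–Gb) is not: scale degree 3 in Ab major carries Cm (iii). In Ab minor the chord on that degree is Cb, so here it functions as bIII, borrowed from the parallel minor. But Fbmaj7 (Fb–Ab–Cb–Eb) is foreign: the diatonic vi on degree 6 is Fm, whereas Fbmaj7 comes from Ab minor. It is labeled bVImaj7.

bIII, bVImaj7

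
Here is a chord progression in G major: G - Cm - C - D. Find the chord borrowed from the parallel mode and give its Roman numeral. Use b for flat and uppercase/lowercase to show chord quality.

In G major the diatonic chords are G, Am, Bm, C, D, Em, F#dim. G, C and D are all diatonic. Cm (C–Eb–G) doesn't fit — on degree 4 G major would have C (IV). Cm is the degree-4 chord of G minor, so it is the borrowed iv.

iv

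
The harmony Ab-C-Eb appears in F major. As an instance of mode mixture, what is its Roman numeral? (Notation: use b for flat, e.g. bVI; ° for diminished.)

bIII

The root Ab is the lowered 3rd scale degree — diatonically F major has A there. The diatonic chord on degree 3 would be Am (iii), but Ab–C–Eb is the major chord from F minor. As a borrowed chord it is labeled bIII.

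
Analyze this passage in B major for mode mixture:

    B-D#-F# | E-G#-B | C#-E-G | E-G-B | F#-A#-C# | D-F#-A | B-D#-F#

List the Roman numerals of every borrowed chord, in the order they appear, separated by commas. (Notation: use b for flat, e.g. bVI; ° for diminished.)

ii°, iv, bIII

In B major the diatonic chords are B, C#m, D#m, E, F#, G#m, A#dim. Of the given chords, B–D#–F# = B, E–G#–B = E and F#–A#–C# = F# are diatonic. C#–E–G doesn't fit — on degree 2 B major would have C#m (ii). C#dim is the degree-2 chord of B minor, so it is the borrowed ii°. E–G–B is not: scale degree 4 in B major carries E (IV). In B minor the chord on that degree is Em, so here it functions as iv, borrowed from the parallel minor. D–F#–A doesn't fit — on degree 3 B major would have D#m (iii). D is the degree-3 chord of B minor, so it is the borrowed bIII.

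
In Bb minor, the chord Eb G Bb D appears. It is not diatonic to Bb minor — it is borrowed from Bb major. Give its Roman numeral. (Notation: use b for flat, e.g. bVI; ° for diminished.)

The root Eb is the diatonic 4th degree of Bb minor; the borrowing shows in the chord quality. The diatonic chord on degree 4 would be Ebm (iv), but Eb–G–Bb–D is the major-seventh chord from Bb major. As a borrowed chord it is labeled IVmaj7.

IVmaj7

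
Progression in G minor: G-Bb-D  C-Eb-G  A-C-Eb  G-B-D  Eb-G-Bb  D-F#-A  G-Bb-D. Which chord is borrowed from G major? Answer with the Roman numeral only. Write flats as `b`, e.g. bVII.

I

G minor has the diatonic set Gm, Adim, Bb, Cm, D, Eb, F (with V from harmonic minor). G–Bb–D = Gm, C–Eb–G = Cm, A–C–Eb = Adim, Eb–G–Bb = Eb and D–F#–A = D are all diatonic. G–B–D doesn't fit — on degree 1 G minor would have Gm (i). G is the degree-1 chord of G major, so it is the borrowed I.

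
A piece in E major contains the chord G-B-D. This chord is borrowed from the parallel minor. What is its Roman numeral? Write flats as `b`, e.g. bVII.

G is the lowered form of scale degree 3 in E major (the diatonic degree 3 is G#). The diatonic chord on degree 3 would be G#m (iii), but G–B–D is the major chord from E minor. As a borrowed chord it is labeled bIII.

bIII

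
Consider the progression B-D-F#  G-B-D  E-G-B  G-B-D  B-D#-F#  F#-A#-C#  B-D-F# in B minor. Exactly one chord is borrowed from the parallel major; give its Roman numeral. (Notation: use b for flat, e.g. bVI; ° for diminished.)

In B minor (with V from harmonic minor) the diatonic chords are Bm, C#dim, D, Em, F#, G, A. B–D–F# = Bm, G–B–D = G, E–G–B = Em and F#–A#–C# = F# all belong to that set. B–D#–F# doesn't fit — on degree 1 B minor would have Bm (i). B is the degree-1 chord of B major, so it is the borrowed I.

I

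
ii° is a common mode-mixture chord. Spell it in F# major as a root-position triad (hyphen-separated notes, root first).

G#-B-D

The root, G#, is scale degree 2 — the same note in F# major and F# minor; only the chord quality changes. Building the diminished chord from the parallel minor on G#: G#–B–D.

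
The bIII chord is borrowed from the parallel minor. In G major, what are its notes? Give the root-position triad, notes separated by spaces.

Bb D F

The root of bIII is the lowered 3rd degree: B becomes Bb. In G minor the chord on Bb is Bb–D–F.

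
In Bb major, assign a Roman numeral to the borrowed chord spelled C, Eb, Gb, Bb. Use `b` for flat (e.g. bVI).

C is scale degree 2 in Bb major. The diatonic chord on degree 2 would be Cm (ii), but C–Eb–Gb–Bb is the half-diminished-seventh chord from Bb minor. As a borrowed chord it is labeled iiø7.

iiø7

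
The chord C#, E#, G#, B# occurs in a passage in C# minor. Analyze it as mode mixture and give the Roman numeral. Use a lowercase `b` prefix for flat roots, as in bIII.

Imaj7

The root C# is the diatonic 1st degree of C# minor; the borrowing shows in the chord quality. C#–E#–G#–B# is a major-seventh chord — the form found in C# major, not the diatonic i (C#m). Borrowed into C# minor it is written Imaj7.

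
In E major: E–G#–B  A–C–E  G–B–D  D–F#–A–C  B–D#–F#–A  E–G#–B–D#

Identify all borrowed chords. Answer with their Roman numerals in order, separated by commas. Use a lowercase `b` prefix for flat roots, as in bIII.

E major has the diatonic set E, F#m, G#m, A, B, C#m, D#dim. Of the given chords, E–G#–B = E, B–D#–F#–A = B7 and E–G#–B–D# = Emaj7 are diatonic. A–C–E is not: scale degree 4 in E major carries A (IV). In E minor the chord on that degree is Am, so here it functions as iv, borrowed from the parallel minor. But G–B–D is foreign: the diatonic iii on degree 3 is G#m, whereas G comes from E minor. It is labeled bIII. D–F#–A–C doesn't fit — on degree 7 E major would have D#dim (vii°). D7 is the degree-7 chord of E minor, so it is the borrowed bVII7.

iv, bIII, bVII7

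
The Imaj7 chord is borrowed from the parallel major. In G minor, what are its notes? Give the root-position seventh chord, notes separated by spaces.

G B D F#

The root, G, is scale degree 1 — the same note in G minor and G major; only the chord quality changes. Building the major-seventh chord from the parallel major on G: G–B–D–F#.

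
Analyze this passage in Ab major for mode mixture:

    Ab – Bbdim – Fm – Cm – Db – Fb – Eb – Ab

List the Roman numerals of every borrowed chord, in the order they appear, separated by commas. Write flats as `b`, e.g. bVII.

ii°, bVI

In Ab major the diatonic chords are Ab, Bbm, Cm, Db, Eb, Fm, Gdim. Of the given chords, Ab, Fm, Cm, Db and Eb are diatonic. But Bbdim (Bb–Db–Fb) is foreign: the diatonic ii on degree 2 is Bbm, whereas Bbdim comes from Ab minor. It is labeled ii°. Fb (Fb–Ab–Cb) is not: scale degree 6 in Ab major carries Fm (vi). In Ab minor the chord on that degree is Fb, so here it functions as bVI, borrowed from the parallel minor.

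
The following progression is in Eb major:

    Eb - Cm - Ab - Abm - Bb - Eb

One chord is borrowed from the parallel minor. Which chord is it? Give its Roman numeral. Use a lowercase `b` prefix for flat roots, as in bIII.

In Eb major the diatonic chords are Eb, Fm, Gm, Ab, Bb, Cm, Ddim. Eb, Cm, Ab and Bb all belong to that set. Abm (Ab–Cb–Eb) is not: scale degree 4 in Eb major carries Ab (IV). In Eb minor the chord on that degree is Abm, so here it functions as iv, borrowed from the parallel minor.

iv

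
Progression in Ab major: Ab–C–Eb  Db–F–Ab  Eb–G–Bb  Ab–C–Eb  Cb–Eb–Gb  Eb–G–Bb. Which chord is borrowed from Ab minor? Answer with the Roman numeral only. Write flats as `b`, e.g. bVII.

In Ab major the diatonic chords are Ab, Bbm, Cm, Db, Eb, Fm, Gdim. Ab–C–Eb = Ab, Db–F–Ab = Db and Eb–G–Bb = Eb all belong to that set. Cb–Eb–Gb doesn't fit — on degree 3 Ab major would have Cm (iii). Cb is the degree-3 chord of Ab minor, so it is the borrowed bIII.

bIII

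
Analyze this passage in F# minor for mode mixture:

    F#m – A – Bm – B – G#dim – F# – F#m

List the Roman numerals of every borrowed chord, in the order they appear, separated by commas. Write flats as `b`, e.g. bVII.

The diatonic triads in F# minor (with V from harmonic minor) are F#m, G#dim, A, Bm, C#, D, E. F#m, A, Bm and G#dim are all diatonic. B (B–D#–F#) is not: scale degree 4 in F# minor carries Bm (iv). In F# major the chord on that degree is B, so here it functions as IV, borrowed from the parallel major. F# (F#–A#–C#) is not: scale degree 1 in F# minor carries F#m (i). In F# major the chord on that degree is F#, so here it functions as I, borrowed from the parallel major.

IV, I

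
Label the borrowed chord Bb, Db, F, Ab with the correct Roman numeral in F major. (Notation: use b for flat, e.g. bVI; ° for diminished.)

iv7

Bb is scale degree 4 in F major. The diatonic chord on degree 4 would be Bb (IV), but Bb–Db–F–Ab is the minor-seventh chord from F minor. As a borrowed chord it is labeled iv7.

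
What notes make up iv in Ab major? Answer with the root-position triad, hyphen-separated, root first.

iv is built on scale degree 4, which is Db in both Ab major and its parallel. Building the minor chord from the parallel minor on Db: Db–Fb–Ab.

Db-Fb-Ab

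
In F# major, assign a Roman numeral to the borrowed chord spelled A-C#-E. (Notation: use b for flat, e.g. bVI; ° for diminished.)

bIII

The root A is the lowered 3rd scale degree — diatonically F# major has A# there. A–C#–E is a major chord — the form found in F# minor, not the diatonic iii (A#m). Borrowed into F# major it is written bIII.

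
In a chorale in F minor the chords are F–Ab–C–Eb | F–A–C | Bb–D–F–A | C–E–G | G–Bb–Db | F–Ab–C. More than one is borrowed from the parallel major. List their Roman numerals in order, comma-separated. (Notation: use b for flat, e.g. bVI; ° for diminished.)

I, IVmaj7

In F minor (with V from harmonic minor) the diatonic chords are Fm, Gdim, Ab, Bbm, C, Db, Eb. F–Ab–C–Eb = Fm7, C–E–G = C, G–Bb–Db = Gdim and F–Ab–C = Fm all belong to that set. But F–A–C is foreign: the diatonic i on degree 1 is Fm, whereas F comes from F major. It is labeled I. Bb–D–F–A doesn't fit — on degree 4 F minor would have Bbm (iv). Bbmaj7 is the degree-4 chord of F major, so it is the borrowed IVmaj7.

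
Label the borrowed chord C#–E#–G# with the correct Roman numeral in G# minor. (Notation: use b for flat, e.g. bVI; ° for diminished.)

C# is scale degree 4 in G# minor. Diatonically G# minor has C#m (iv) on that degree; C#–E#–G# is instead the major chord native to G# major, so it takes the label IV.

IV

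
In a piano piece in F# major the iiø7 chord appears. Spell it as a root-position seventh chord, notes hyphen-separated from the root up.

G#-B-D-F#

The root, G#, is scale degree 2 — the same note in F# major and F# minor; only the chord quality changes. Building the half-diminished-seventh chord from the parallel minor on G#: G#–B–D–F#.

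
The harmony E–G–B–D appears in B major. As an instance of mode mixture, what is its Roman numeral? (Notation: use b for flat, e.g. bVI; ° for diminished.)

iv7

The root E is the diatonic 4th degree of B major; the borrowing shows in the chord quality. The diatonic chord on degree 4 would be E (IV), but E–G–B–D is the minor-seventh chord from B minor. As a borrowed chord it is labeled iv7.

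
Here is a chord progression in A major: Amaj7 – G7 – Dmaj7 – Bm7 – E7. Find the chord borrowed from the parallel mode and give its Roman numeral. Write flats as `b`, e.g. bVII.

A major has the diatonic set A, Bm, C#m, D, E, F#m, G#dim. Of the given chords, Amaj7, Dmaj7, Bm7 and E7 are diatonic. G7 (G–B–D–F) doesn't fit — on degree 7 A major would have G#dim (vii°). G7 is the degree-7 chord of A minor, so it is the borrowed bVII7.

bVII7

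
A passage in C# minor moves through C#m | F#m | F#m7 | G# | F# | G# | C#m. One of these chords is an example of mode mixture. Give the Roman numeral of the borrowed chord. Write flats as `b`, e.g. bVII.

IV

In C# minor (with V from harmonic minor) the diatonic chords are C#m, D#dim, E, F#m, G#, A, B. C#m, F#m, F#m7 and G# are all diatonic. But F# (F#–A#–C#) is foreign: the diatonic iv on degree 4 is F#m, whereas F# comes from C# major. It is labeled IV.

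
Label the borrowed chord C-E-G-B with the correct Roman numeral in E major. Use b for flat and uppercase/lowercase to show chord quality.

bVImaj7

C is the lowered form of scale degree 6 in E major (the diatonic degree 6 is C#). The diatonic chord on degree 6 would be C#m (vi), but C–E–G–B is the major-seventh chord from E minor. As a borrowed chord it is labeled bVImaj7.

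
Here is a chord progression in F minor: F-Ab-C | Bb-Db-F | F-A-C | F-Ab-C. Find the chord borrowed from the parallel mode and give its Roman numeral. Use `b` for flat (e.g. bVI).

In F minor (with V from harmonic minor) the diatonic chords are Fm, Gdim, Ab, Bbm, C, Db, Eb. F–Ab–C = Fm and Bb–Db–F = Bbm are both diatonic. But F–A–C is foreign: the diatonic i on degree 1 is Fm, whereas F comes from F major. It is labeled I.

I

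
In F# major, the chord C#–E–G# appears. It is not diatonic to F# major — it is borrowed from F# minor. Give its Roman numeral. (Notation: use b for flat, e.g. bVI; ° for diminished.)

C# is scale degree 5 in F# major. Diatonically F# major has C# (V) on that degree; C#–E–G# is instead the minor chord native to F# minor, so it takes the label v.

v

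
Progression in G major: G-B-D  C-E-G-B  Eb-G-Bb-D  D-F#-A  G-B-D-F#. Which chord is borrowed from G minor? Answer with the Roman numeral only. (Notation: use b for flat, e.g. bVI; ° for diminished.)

In G major the diatonic chords are G, Am, Bm, C, D, Em, F#dim. Of the given chords, G–B–D = G, C–E–G–B = Cmaj7, D–F#–A = D and G–B–D–F# = Gmaj7 are diatonic. Eb–G–Bb–D doesn't fit — on degree 6 G major would have Em (vi). Ebmaj7 is the degree-6 chord of G minor, so it is the borrowed bVImaj7.

bVImaj7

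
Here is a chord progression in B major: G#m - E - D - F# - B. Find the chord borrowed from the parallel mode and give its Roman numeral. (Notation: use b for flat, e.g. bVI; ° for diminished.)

bIII

B major has the diatonic set B, C#m, D#m, E, F#, G#m, A#dim. G#m, E, F# and B all belong to that set. D (D–F#–A) doesn't fit — on degree 3 B major would have D#m (iii). D is the degree-3 chord of B minor, so it is the borrowed bIII.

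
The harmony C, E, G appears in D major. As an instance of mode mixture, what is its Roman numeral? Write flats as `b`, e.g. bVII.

The root C is the lowered 7th scale degree — diatonically D major has C# there. C–E–G is a major chord — the form found in D minor, not the diatonic vii° (C#dim). Borrowed into D major it is written bVII.

bVII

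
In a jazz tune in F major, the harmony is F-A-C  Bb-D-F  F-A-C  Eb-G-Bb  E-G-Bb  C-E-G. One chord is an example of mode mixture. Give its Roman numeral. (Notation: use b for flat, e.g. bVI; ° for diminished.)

bVII

The diatonic triads in F major are F, Gm, Am, Bb, C, Dm, Edim. F–A–C = F, Bb–D–F = Bb, E–G–Bb = Edim and C–E–G = C are all diatonic. But Eb–G–Bb is foreign: the diatonic vii° on degree 7 is Edim, whereas Eb comes from F minor. It is labeled bVII.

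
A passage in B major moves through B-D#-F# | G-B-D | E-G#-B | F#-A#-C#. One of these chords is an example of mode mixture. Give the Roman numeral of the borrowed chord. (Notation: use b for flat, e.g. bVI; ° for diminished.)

bVI

In B major the diatonic chords are B, C#m, D#m, E, F#, G#m, A#dim. B–D#–F# = B, E–G#–B = E and F#–A#–C# = F# all belong to that set. G–B–D is not: scale degree 6 in B major carries G#m (vi). In B minor the chord on that degree is G, so here it functions as bVI, borrowed from the parallel minor.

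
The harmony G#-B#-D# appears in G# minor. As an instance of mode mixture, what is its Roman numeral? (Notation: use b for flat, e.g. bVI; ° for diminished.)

I

G# is scale degree 1 in G# minor. Diatonically G# minor has G#m (i) on that degree; G#–B#–D# is instead the major chord native to G# major, so it takes the label I.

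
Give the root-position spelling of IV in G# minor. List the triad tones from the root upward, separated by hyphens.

C#-E#-G#

The root, C#, is scale degree 4 — the same note in G# minor and G# major; only the chord quality changes. Stacking thirds in G# major on C# gives C#–E#–G#.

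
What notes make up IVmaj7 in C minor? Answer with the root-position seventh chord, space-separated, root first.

F A C E

IVmaj7 is built on scale degree 4, which is F in both C minor and its parallel. Building the major-seventh chord from the parallel major on F: F–A–C–E.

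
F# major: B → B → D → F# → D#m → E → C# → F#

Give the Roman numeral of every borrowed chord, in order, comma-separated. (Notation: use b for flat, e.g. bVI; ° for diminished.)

bVI, bVII

In F# major the diatonic chords are F#, G#m, A#m, B, C#, D#m, E#dim. B, F#, D#m and C# are all diatonic. D (D–F#–A) is not: scale degree 6 in F# major carries D#m (vi). In F# minor the chord on that degree is D, so here it functions as bVI, borrowed from the parallel minor. E (E–G#–B) doesn't fit — on degree 7 F# major would have E#dim (vii°). E is the degree-7 chord of F# minor, so it is the borrowed bVII.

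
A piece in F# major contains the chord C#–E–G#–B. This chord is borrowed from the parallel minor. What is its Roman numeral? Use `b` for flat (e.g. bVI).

v7

C# is scale degree 5 in F# major. C#–E–G#–B is a minor-seventh chord — the form found in F# minor, not the diatonic V (C#). Borrowed into F# major it is written v7.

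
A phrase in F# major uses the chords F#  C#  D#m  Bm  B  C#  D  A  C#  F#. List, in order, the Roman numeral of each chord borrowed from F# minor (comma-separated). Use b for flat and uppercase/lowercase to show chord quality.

iv, bVI, bIII

The diatonic triads in F# major are F#, G#m, A#m, B, C#, D#m, E#dim. F#, C#, D#m and B are all diatonic. Bm (B–D–F#) doesn't fit — on degree 4 F# major would have B (IV). Bm is the degree-4 chord of F# minor, so it is the borrowed iv. D (D–F#–A) is not: scale degree 6 in F# major carries D#m (vi). In F# minor the chord on that degree is D, so here it functions as bVI, borrowed from the parallel minor. A (A–C#–E) is not: scale degree 3 in F# major carries A#m (iii). In F# minor the chord on that degree is A, so here it functions as bIII, borrowed from the parallel minor.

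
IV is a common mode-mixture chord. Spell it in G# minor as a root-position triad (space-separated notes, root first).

The root, C#, is scale degree 4 — the same note in G# minor and G# major; only the chord quality changes. In G# major the chord on C# is C#–E#–G#.

C# E# G#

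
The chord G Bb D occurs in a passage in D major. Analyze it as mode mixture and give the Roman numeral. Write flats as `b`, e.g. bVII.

iv

G is scale degree 4 in D major. The diatonic chord on degree 4 would be G (IV), but G–Bb–D is the minor chord from D minor. As a borrowed chord it is labeled iv.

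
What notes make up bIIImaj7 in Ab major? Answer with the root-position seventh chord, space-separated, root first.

Cb Eb Gb Bb

The root of bIIImaj7 is the lowered 3rd degree: C becomes Cb. In Ab minor the chord on Cb is Cb–Eb–Gb–Bb.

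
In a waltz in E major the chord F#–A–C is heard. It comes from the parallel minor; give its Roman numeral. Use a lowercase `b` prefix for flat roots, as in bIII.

The root F# is the diatonic 2nd degree of E major; the borrowing shows in the chord quality. F#–A–C is a diminished chord — the form found in E minor, not the diatonic ii (F#m). Borrowed into E major it is written ii°.

ii°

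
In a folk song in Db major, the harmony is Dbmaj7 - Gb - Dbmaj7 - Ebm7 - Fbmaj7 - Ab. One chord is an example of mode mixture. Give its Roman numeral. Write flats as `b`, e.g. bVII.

bIIImaj7

The diatonic triads in Db major are Db, Ebm, Fm, Gb, Ab, Bbm, Cdim. Dbmaj7, Gb, Ebm7 and Ab all belong to that set. Fbmaj7 (Fb–Ab–Cb–Eb) doesn't fit — on degree 3 Db major would have Fm (iii). Fbmaj7 is the degree-3 chord of Db minor, so it is the borrowed bIIImaj7.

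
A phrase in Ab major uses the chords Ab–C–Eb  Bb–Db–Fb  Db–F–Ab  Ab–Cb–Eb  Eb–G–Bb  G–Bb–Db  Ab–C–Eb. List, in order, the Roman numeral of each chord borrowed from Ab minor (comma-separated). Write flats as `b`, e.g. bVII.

ii°, i

In Ab major the diatonic chords are Ab, Bbm, Cm, Db, Eb, Fm, Gdim. Ab–C–Eb = Ab, Db–F–Ab = Db, Eb–G–Bb = Eb and G–Bb–Db = Gdim are all diatonic. But Bb–Db–Fb is foreign: the diatonic ii on degree 2 is Bbm, whereas Bbdim comes from Ab minor. It is labeled ii°. But Ab–Cb–Eb is foreign: the diatonic I on degree 1 is Ab, whereas Abm comes from Ab minor. It is labeled i.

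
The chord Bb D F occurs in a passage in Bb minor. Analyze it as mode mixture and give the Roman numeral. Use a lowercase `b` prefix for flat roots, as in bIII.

Bb is scale degree 1 in Bb minor. The diatonic chord on degree 1 would be Bbm (i), but Bb–D–F is the major chord from Bb major. As a borrowed chord it is labeled I.

I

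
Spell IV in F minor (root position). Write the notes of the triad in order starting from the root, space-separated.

IV is built on scale degree 4, which is Bb in both F minor and its parallel. Stacking thirds in F major on Bb gives Bb–D–F.

Bb D F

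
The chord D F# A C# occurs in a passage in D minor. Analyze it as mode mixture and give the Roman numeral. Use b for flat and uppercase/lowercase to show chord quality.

Imaj7

The root D is the diatonic 1st degree of D minor; the borrowing shows in the chord quality. D–F#–A–C# is a major-seventh chord — the form found in D major, not the diatonic i (Dm). Borrowed into D minor it is written Imaj7.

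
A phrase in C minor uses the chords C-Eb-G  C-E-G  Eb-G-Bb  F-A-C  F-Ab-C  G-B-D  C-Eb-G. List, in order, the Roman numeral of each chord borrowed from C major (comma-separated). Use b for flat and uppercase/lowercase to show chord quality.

I, IV

The diatonic triads in C minor (with V from harmonic minor) are Cm, Ddim, Eb, Fm, G, Ab, Bb. C–Eb–G = Cm, Eb–G–Bb = Eb, F–Ab–C = Fm and G–B–D = G are all diatonic. But C–E–G is foreign: the diatonic i on degree 1 is Cm, whereas C comes from C major. It is labeled I. But F–A–C is foreign: the diatonic iv on degree 4 is Fm, whereas F comes from C major. It is labeled IV.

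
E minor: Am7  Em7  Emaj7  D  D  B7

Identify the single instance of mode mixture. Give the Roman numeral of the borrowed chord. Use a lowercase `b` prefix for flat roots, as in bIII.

E minor has the diatonic set Em, F#dim, G, Am, B, C, D (with V from harmonic minor). Am7, Em7, D and B7 are all diatonic. But Emaj7 (E–G#–B–D#) is foreign: the diatonic i on degree 1 is Em, whereas Emaj7 comes from E major. It is labeled Imaj7.

Imaj7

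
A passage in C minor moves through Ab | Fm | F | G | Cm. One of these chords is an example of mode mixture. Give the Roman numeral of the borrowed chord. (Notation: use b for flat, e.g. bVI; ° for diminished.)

IV

C minor has the diatonic set Cm, Ddim, Eb, Fm, G, Ab, Bb (with V from harmonic minor). Of the given chords, Ab, Fm, G and Cm are diatonic. F (F–A–C) is not: scale degree 4 in C minor carries Fm (iv). In C major the chord on that degree is F, so here it functions as IV, borrowed from the parallel major.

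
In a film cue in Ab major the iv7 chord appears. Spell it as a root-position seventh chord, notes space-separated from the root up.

Db Fb Ab Cb

The root, Db, is scale degree 4 — the same note in Ab major and Ab minor; only the chord quality changes. Stacking thirds in Ab minor on Db gives Db–Fb–Ab–Cb.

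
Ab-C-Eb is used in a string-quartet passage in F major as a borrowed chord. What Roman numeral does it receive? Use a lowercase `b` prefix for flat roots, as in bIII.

In F major scale degree 3 is A; Ab is its lowered form, from F minor. Diatonically F major has Am (iii) on that degree; Ab–C–Eb is instead the major chord native to F minor, so it takes the label bIII.

bIII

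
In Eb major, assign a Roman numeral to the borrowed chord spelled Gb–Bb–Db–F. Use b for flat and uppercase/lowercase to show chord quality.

bIIImaj7

In Eb major scale degree 3 is G; Gb is its lowered form, from Eb minor. Gb–Bb–Db–F is a major-seventh chord — the form found in Eb minor, not the diatonic iii (Gm). Borrowed into Eb major it is written bIIImaj7.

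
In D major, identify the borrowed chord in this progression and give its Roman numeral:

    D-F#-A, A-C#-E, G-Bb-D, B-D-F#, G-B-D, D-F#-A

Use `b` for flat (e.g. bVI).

iv

D major has the diatonic set D, Em, F#m, G, A, Bm, C#dim. Of the given chords, D–F#–A = D, A–C#–E = A, B–D–F# = Bm and G–B–D = G are diatonic. But G–Bb–D is foreign: the diatonic IV on degree 4 is G, whereas Gm comes from D minor. It is labeled iv.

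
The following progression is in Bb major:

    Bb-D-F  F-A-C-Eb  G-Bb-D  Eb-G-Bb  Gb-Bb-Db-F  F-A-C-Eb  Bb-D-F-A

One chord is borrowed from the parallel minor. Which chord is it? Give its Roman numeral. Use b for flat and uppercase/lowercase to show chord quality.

bVImaj7

Bb major has the diatonic set Bb, Cm, Dm, Eb, F, Gm, Adim. Bb–D–F = Bb, F–A–C–Eb = F7, G–Bb–D = Gm, Eb–G–Bb = Eb and Bb–D–F–A = Bbmaj7 all belong to that set. Gb–Bb–Db–F is not: scale degree 6 in Bb major carries Gm (vi). In Bb minor the chord on that degree is Gbmaj7, so here it functions as bVImaj7, borrowed from the parallel minor.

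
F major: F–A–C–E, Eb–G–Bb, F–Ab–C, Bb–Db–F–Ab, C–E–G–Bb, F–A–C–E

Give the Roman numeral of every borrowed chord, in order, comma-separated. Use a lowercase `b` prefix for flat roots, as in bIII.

bVII, i, iv7

F major has the diatonic set F, Gm, Am, Bb, C, Dm, Edim. F–A–C–E = Fmaj7 and C–E–G–Bb = C7 both belong to that set. Eb–G–Bb doesn't fit — on degree 7 F major would have Edim (vii°). Eb is the degree-7 chord of F minor, so it is the borrowed bVII. F–Ab–C is not: scale degree 1 in F major carries F (I). In F minor the chord on that degree is Fm, so here it functions as i, borrowed from the parallel minor. Bb–Db–F–Ab is not: scale degree 4 in F major carries Bb (IV). In F minor the chord on that degree is Bbm7, so here it functions as iv7, borrowed from the parallel minor.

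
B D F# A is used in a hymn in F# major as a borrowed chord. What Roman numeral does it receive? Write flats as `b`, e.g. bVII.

iv7

B is scale degree 4 in F# major. The diatonic chord on degree 4 would be B (IV), but B–D–F#–A is the minor-seventh chord from F# minor. As a borrowed chord it is labeled iv7.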